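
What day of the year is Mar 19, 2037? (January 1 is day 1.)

78

Days in months before Mar: 31 + 28 = 59.
Plus 19 days into Mar → day 78.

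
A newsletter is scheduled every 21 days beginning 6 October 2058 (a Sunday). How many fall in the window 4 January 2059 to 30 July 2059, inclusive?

10

Occurrences land 21·i days after 6 October 2058 for i = 0, 1, 2, …
4 January 2059 is 90 days after the start; 90 ÷ 21 = 4 remainder 6; since the remainder is 6, round up to i = 5. First occurrence in the window: #6 on 19 January 2059 (5×21 = 105 days in).
30 July 2059 is 297 days after the start; 297 ÷ 21 = 14 remainder 3. Last occurrence in the window: #15 on 27 July 2059.
Occurrences #6 through #15: 10 in total.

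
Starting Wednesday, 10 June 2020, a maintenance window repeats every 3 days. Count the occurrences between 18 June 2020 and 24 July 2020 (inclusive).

12

Occurrences land 3·i days after 10 June 2020 for i = 0, 1, 2, …
18 June 2020 is 8 days after the start; 8 ÷ 3 = 2 remainder 2; since the remainder is 2, round up to i = 3. First occurrence in the window: #4 on 19 June 2020 (3×3 = 9 days in).
24 July 2020 is 44 days after the start; 44 ÷ 3 = 14 remainder 2. Last occurrence in the window: #15 on 22 July 2020.
Occurrences #4 through #15: 12 in total.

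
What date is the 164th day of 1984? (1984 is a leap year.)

January has 31 days (164 − 31 = 133 remain).
February has 29 days (133 − 29 = 104 remain).
March has 31 days (104 − 31 = 73 remain).
April has 30 days (73 − 30 = 43 remain).
May has 31 days (43 − 31 = 12 remain).
12 into June → June 12.

12 June 1984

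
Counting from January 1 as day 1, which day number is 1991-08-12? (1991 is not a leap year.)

Days in months before August: 31 + 28 + 31 + 30 + 31 + 30 + 31 = 212.
Plus 12 days into August → day 224.

224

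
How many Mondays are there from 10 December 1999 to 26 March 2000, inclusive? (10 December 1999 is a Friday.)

15

10 December 1999 is a Friday; the first Monday on or after it is 13 December 1999 (3 days later).
From 13 December 1999 to 26 March 2000: 18 + 31 + 29 + 26 = 104 days (rest of December, January, February, March).
104 ÷ 7 = 14 full weeks with remainder 6, so 14 more Mondays after the first → 15.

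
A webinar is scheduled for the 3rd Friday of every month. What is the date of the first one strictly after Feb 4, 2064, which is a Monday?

Feb 2064 starts on a Friday; its first Friday is the 1st, so the 3rd Friday is the 15th — Feb 15, 2064.
Feb 15, 2064 is after Feb 4, 2064, so that is the next one.

Feb 15, 2064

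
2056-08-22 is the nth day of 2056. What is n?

235

Days in months before August: 31 + 29 + 31 + 30 + 31 + 30 + 31 = 213.
Plus 22 days into August → day 235.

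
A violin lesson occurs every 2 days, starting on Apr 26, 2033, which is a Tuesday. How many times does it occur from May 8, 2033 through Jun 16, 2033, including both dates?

Occurrences land 2·i days after Apr 26, 2033 for i = 0, 1, 2, …
May 8, 2033 is 12 days after the start; 12 ÷ 2 = 6 remainder 0. First occurrence in the window: #7 on May 8, 2033 (6×2 = 12 days in).
Jun 16, 2033 is 51 days after the start; 51 ÷ 2 = 25 remainder 1. Last occurrence in the window: #26 on Jun 15, 2033.
Occurrences #7 through #26: 20 in total.

20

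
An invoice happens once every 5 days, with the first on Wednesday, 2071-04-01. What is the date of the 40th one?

The 40th occurrence is 39 intervals after the first: 39 × 5 = 195 days after 2071-04-01.
April has 30 days — 29 days to the end of April leaves 166.
May has 31 days (135 left).
June has 30 days (105 left).
July has 31 days (74 left).
August has 31 days (43 left).
September has 30 days (13 left).
13 days into October → 2071-10-13.

2071-10-13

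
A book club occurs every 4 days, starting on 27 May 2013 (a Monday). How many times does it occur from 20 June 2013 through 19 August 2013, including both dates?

16

Occurrences land 4·i days after 27 May 2013 for i = 0, 1, 2, …
20 June 2013 is 24 days after the start; 24 ÷ 4 = 6 remainder 0. First occurrence in the window: #7 on 20 June 2013 (6×4 = 24 days in).
19 August 2013 is 84 days after the start; 84 ÷ 4 = 21 remainder 0. Last occurrence in the window: #22 on 19 August 2013.
Occurrences #7 through #22: 16 in total.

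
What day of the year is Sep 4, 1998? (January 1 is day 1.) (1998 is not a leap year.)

Days in months before Sep: 31 + 28 + 31 + 30 + 31 + 30 + 31 + 31 = 243.
Plus 4 days into Sep → day 247.

247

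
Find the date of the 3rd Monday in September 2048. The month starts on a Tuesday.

September 2048 begins on a Tuesday, so the first Monday is September 7 (6 days later).
The 3rd Monday is 2 weeks later: 7 + 14 = 21.

2048-09-21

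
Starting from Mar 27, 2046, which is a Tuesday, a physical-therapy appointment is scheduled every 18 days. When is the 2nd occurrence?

Apr 14, 2046

The 2nd occurrence is 1 interval after the first: 1 × 18 = 18 days after Mar 27, 2046.
Mar has 31 days — 4 days to the end of Mar leaves 14.
14 days into Apr → Apr 14, 2046.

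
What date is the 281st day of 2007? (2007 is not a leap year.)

Jan has 31 days (281 − 31 = 250 remain).
Feb has 28 days (250 − 28 = 222 remain).
Mar has 31 days (222 − 31 = 191 remain).
Apr has 30 days (191 − 30 = 161 remain).
May has 31 days (161 − 31 = 130 remain).
Jun has 30 days (130 − 30 = 100 remain).
Jul has 31 days (100 − 31 = 69 remain).
Aug has 31 days (69 − 31 = 38 remain).
Sep has 30 days (38 − 30 = 8 remain).
8 into Oct → Oct 8.

Oct 8, 2007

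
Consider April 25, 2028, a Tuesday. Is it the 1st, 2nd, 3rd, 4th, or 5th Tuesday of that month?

4th

Day 25 falls in week ⌈25/7⌉ of the month.
Days 1–7 hold the 1st Tuesday, 8–14 the 2nd, 15–21 the 3rd, 22–28 the 4th, 29–31 the 5th.
25 is in the range for the 4th.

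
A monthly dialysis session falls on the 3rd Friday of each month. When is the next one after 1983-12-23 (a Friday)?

1984-01-20

December 1983 starts on a Thursday; its first Friday is the 2nd, so the 3rd Friday is the 16th — 1983-12-16.
That is not after 1983-12-23, so look at January 1984.
January 1984 starts on a Sunday; its first Friday is the 6th, so the 3rd Friday is the 20th — 1984-01-20.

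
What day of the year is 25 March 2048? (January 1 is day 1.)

Days in months before March: 31 + 29 = 60.
Plus 25 days into March → day 85.

85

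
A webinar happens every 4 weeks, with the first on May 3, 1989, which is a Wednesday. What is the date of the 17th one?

Jul 25, 1990

The 17th occurrence is 16 intervals after the first: 16 × 28 = 448 days after May 3, 1989.
May has 31 days — 28 days to the end of May leaves 420.
From end of May to end of 1989 is 214 days (206 left).
Jan has 31 days (175 left).
Feb has 28 days (147 left).
Mar has 31 days (116 left).
Apr has 30 days (86 left).
May has 31 days (55 left).
Jun has 30 days (25 left).
25 days into Jul → Jul 25, 1990.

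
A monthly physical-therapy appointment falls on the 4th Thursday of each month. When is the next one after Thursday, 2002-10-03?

2002-10-24

October 2002 starts on a Tuesday; its first Thursday is the 3rd, so the 4th Thursday is the 24th — 2002-10-24.
2002-10-24 is after 2002-10-03, so that is the next one.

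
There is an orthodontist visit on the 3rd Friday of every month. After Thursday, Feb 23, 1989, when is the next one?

Mar 17, 1989

Feb 1989 starts on a Wednesday; its first Friday is the 3rd, so the 3rd Friday is the 17th — Feb 17, 1989.
That is not after Feb 23, 1989, so look at Mar 1989.
Mar 1989 starts on a Wednesday; its first Friday is the 3rd, so the 3rd Friday is the 17th — Mar 17, 1989.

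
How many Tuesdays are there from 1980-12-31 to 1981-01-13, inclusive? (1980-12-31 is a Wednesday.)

1980-12-31 is a Wednesday; the first Tuesday on or after it is 1981-01-06 (6 days later).
From 1981-01-06 to 1981-01-13 is 13 − 6 = 7 days.
7 ÷ 7 = 1 full weeks with remainder 0, so 1 more Tuesdays after the first → 2.

2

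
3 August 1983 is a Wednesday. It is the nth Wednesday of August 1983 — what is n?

1st

Day 3 falls in week ⌈3/7⌉ of the month.
Days 1–7 hold the 1st Wednesday, 8–14 the 2nd, 15–21 the 3rd, 22–28 the 4th, 29–31 the 5th.
3 is in the range for the 1st.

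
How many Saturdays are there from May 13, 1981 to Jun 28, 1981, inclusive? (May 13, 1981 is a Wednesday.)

May 13, 1981 is a Wednesday; the first Saturday on or after it is May 16, 1981 (3 days later).
From May 16, 1981 to Jun 28, 1981: 15 + 28 = 43 days (rest of May, Jun).
43 ÷ 7 = 6 full weeks with remainder 1, so 6 more Saturdays after the first → 7.

7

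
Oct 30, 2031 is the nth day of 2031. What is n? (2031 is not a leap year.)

303

Days in months before Oct: 31 + 28 + 31 + 30 + 31 + 30 + 31 + 31 + 30 = 273.
Plus 30 days into Oct → day 303.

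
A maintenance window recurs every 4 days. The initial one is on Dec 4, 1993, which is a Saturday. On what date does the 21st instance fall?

The 21st occurrence is 20 intervals after the first: 20 × 4 = 80 days after Dec 4, 1993.
Dec has 31 days — 27 days to the end of Dec leaves 53.
Jan has 31 days (22 left).
22 days into Feb → Feb 22, 1994.

Feb 22, 1994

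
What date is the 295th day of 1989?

January has 31 days (295 − 31 = 264 remain).
February has 28 days (264 − 28 = 236 remain).
March has 31 days (236 − 31 = 205 remain).
April has 30 days (205 − 30 = 175 remain).
May has 31 days (175 − 31 = 144 remain).
June has 30 days (144 − 30 = 114 remain).
July has 31 days (114 − 31 = 83 remain).
August has 31 days (83 − 31 = 52 remain).
September has 30 days (52 − 30 = 22 remain).
22 into October → October 22.

22 October 1989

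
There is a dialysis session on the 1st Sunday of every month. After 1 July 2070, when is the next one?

6 July 2070

July 2070 starts on a Tuesday, so its 1st Sunday is 6 July 2070 (5 days in).
6 July 2070 is after 1 July 2070, so that is the next one.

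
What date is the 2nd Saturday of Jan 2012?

Jan 14, 2012

Jan 2012 begins on a Sunday, so the first Saturday is Jan 7 (6 days later).
The 2nd Saturday is 1 weeks later: 7 + 7 = 14.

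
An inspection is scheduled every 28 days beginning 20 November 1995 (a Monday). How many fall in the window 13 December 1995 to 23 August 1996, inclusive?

Occurrences land 28·i days after 20 November 1995 for i = 0, 1, 2, …
13 December 1995 is 23 days after the start; 23 ÷ 28 = 0 remainder 23; since the remainder is 23, round up to i = 1. First occurrence in the window: #2 on 18 December 1995 (1×28 = 28 days in).
23 August 1996 is 277 days after the start; 277 ÷ 28 = 9 remainder 25. Last occurrence in the window: #10 on 29 July 1996.
Occurrences #2 through #10: 9 in total.

9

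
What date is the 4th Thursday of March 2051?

March 23, 2051

The first Thursday of March 2051 is March 2.
The 4th Thursday is 3 weeks later: 2 + 21 = 23.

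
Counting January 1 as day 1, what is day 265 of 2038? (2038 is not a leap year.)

January has 31 days (265 − 31 = 234 remain).
February has 28 days (234 − 28 = 206 remain).
March has 31 days (206 − 31 = 175 remain).
April has 30 days (175 − 30 = 145 remain).
May has 31 days (145 − 31 = 114 remain).
June has 30 days (114 − 30 = 84 remain).
July has 31 days (84 − 31 = 53 remain).
August has 31 days (53 − 31 = 22 remain).
22 into September → September 22.

September 22, 2038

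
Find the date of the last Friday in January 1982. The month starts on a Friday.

29 January 1982

January 1982 begins on a Friday, so the first Friday is January 1.
January 1982 has 31 days. Adding weeks: 1, 8, 15, 22, 29 — the last one ≤ 31 is the 29th.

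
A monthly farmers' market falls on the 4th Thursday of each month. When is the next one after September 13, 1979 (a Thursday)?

September 27, 1979

September 1979 starts on a Saturday; its first Thursday is the 6th, so the 4th Thursday is the 27th — September 27, 1979.
September 27, 1979 is after September 13, 1979, so that is the next one.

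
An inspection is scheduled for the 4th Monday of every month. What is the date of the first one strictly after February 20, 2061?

February 2061 starts on a Tuesday; its first Monday is the 7th, so the 4th Monday is the 28th — February 28, 2061.
February 28, 2061 is after February 20, 2061, so that is the next one.

February 28, 2061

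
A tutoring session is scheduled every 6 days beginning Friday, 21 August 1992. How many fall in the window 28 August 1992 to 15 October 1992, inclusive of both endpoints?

Occurrences land 6·i days after 21 August 1992 for i = 0, 1, 2, …
28 August 1992 is 7 days after the start; 7 ÷ 6 = 1 remainder 1; since the remainder is 1, round up to i = 2. First occurrence in the window: #3 on 2 September 1992 (2×6 = 12 days in).
15 October 1992 is 55 days after the start; 55 ÷ 6 = 9 remainder 1. Last occurrence in the window: #10 on 14 October 1992.
Occurrences #3 through #10: 8 in total.

8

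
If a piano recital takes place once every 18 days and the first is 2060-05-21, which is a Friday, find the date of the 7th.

The 7th occurrence is 6 intervals after the first: 6 × 18 = 108 days after 2060-05-21.
May has 31 days — 10 days to the end of May leaves 98.
June has 30 days (68 left).
July has 31 days (37 left).
August has 31 days (6 left).
6 days into September → 2060-09-06.

2060-09-06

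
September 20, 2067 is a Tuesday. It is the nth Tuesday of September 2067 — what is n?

Day 20 falls in week ⌈20/7⌉ of the month.
Days 1–7 hold the 1st Tuesday, 8–14 the 2nd, 15–21 the 3rd, 22–28 the 4th, 29–31 the 5th.
20 is in the range for the 3rd.

3rd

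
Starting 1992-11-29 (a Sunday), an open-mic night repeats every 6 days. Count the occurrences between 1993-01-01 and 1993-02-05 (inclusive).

6

Occurrences land 6·i days after 1992-11-29 for i = 0, 1, 2, …
1993-01-01 is 33 days after the start; 33 ÷ 6 = 5 remainder 3; since the remainder is 3, round up to i = 6. First occurrence in the window: #7 on 1993-01-04 (6×6 = 36 days in).
1993-02-05 is 68 days after the start; 68 ÷ 6 = 11 remainder 2. Last occurrence in the window: #12 on 1993-02-03.
Occurrences #7 through #12: 6 in total.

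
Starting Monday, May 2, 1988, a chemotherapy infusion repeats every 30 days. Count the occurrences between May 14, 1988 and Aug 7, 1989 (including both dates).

Occurrences land 30·i days after May 2, 1988 for i = 0, 1, 2, …
May 14, 1988 is 12 days after the start; 12 ÷ 30 = 0 remainder 12; since the remainder is 12, round up to i = 1. First occurrence in the window: #2 on Jun 1, 1988 (1×30 = 30 days in).
Aug 7, 1989 is 462 days after the start; 462 ÷ 30 = 15 remainder 12. Last occurrence in the window: #16 on Jul 26, 1989.
Occurrences #2 through #16: 15 in total.

15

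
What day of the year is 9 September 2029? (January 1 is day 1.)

252

Days in months before September: 31 + 28 + 31 + 30 + 31 + 30 + 31 + 31 = 243.
Plus 9 days into September → day 252.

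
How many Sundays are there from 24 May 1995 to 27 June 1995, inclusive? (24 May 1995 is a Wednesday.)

5

24 May 1995 is a Wednesday; the first Sunday on or after it is 28 May 1995 (4 days later).
From 28 May 1995 to 27 June 1995: 3 + 27 = 30 days (rest of May, June).
30 ÷ 7 = 4 full weeks with remainder 2, so 4 more Sundays after the first → 5.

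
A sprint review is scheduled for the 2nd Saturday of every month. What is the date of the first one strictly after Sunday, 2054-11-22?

November 2054 starts on a Sunday; its first Saturday is the 7th, so the 2nd Saturday is the 14th — 2054-11-14.
That is not after 2054-11-22, so look at December 2054.
December 2054 starts on a Tuesday; its first Saturday is the 5th, so the 2nd Saturday is the 12th — 2054-12-12.

2054-12-12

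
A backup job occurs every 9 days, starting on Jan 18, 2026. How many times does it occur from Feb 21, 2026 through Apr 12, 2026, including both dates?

6

Occurrences land 9·i days after Jan 18, 2026 for i = 0, 1, 2, …
Feb 21, 2026 is 34 days after the start; 34 ÷ 9 = 3 remainder 7; since the remainder is 7, round up to i = 4. First occurrence in the window: #5 on Feb 23, 2026 (4×9 = 36 days in).
Apr 12, 2026 is 84 days after the start; 84 ÷ 9 = 9 remainder 3. Last occurrence in the window: #10 on Apr 9, 2026.
Occurrences #5 through #10: 6 in total.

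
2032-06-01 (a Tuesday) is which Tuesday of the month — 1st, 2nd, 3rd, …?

Day 1 falls in week ⌈1/7⌉ of the month.
Days 1–7 hold the 1st Tuesday, 8–14 the 2nd, 15–21 the 3rd, 22–28 the 4th, 29–31 the 5th.
1 is in the range for the 1st.

1st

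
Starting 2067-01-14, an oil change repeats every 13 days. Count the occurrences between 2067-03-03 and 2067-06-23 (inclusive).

Occurrences land 13·i days after 2067-01-14 for i = 0, 1, 2, …
2067-03-03 is 48 days after the start; 48 ÷ 13 = 3 remainder 9; since the remainder is 9, round up to i = 4. First occurrence in the window: #5 on 2067-03-07 (4×13 = 52 days in).
2067-06-23 is 160 days after the start; 160 ÷ 13 = 12 remainder 4. Last occurrence in the window: #13 on 2067-06-19.
Occurrences #5 through #13: 9 in total.

9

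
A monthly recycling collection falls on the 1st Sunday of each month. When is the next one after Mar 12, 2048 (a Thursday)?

Apr 5, 2048

Mar 2048 starts on a Sunday, so its 1st Sunday is Mar 1, 2048.
That is not after Mar 12, 2048, so look at Apr 2048.
Apr 2048 starts on a Wednesday, so its 1st Sunday is Apr 5, 2048 (4 days in).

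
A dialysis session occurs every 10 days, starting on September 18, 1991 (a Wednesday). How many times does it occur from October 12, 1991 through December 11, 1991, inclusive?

Occurrences land 10·i days after September 18, 1991 for i = 0, 1, 2, …
October 12, 1991 is 24 days after the start; 24 ÷ 10 = 2 remainder 4; since the remainder is 4, round up to i = 3. First occurrence in the window: #4 on October 18, 1991 (3×10 = 30 days in).
December 11, 1991 is 84 days after the start; 84 ÷ 10 = 8 remainder 4. Last occurrence in the window: #9 on December 7, 1991.
Occurrences #4 through #9: 6 in total.

6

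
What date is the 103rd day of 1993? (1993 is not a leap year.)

January has 31 days (103 − 31 = 72 remain).
February has 28 days (72 − 28 = 44 remain).
March has 31 days (44 − 31 = 13 remain).
13 into April → April 13.

April 13, 1993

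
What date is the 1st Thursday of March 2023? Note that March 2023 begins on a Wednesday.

March 2023 begins on a Wednesday, so the first Thursday is March 2 (1 day later).

2023-03-02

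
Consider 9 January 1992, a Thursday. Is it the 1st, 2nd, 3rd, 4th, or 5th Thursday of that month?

2nd

Day 9 falls in week ⌈9/7⌉ of the month.
Days 1–7 hold the 1st Thursday, 8–14 the 2nd, 15–21 the 3rd, 22–28 the 4th, 29–31 the 5th.
9 is in the range for the 2nd.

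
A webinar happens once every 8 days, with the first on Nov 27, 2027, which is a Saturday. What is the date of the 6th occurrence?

Jan 6, 2028

The 6th occurrence is 5 intervals after the first: 5 × 8 = 40 days after Nov 27, 2027.
Nov has 30 days — 3 days to the end of Nov leaves 37.
Dec has 31 days (6 left).
6 days into Jan → Jan 6, 2028.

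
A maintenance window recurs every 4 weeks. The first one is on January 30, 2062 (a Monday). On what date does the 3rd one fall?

March 27, 2062

The 3rd occurrence is 2 intervals after the first: 2 × 28 = 56 days after January 30, 2062.
January has 31 days — 1 day to the end of January leaves 55.
February has 28 days (27 left).
27 days into March → March 27, 2062.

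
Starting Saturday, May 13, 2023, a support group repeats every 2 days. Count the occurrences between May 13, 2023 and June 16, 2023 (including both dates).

18

Occurrences land 2·i days after May 13, 2023 for i = 0, 1, 2, …
The window opens on the start date, so the first occurrence inside is #1 on May 13, 2023.
June 16, 2023 is 34 days after the start; 34 ÷ 2 = 17 remainder 0. Last occurrence in the window: #18 on June 16, 2023.
Occurrences #1 through #18: 18 in total.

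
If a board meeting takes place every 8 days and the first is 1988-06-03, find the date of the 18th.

The 18th occurrence is 17 intervals after the first: 17 × 8 = 136 days after 1988-06-03.
June has 30 days — 27 days to the end of June leaves 109.
July has 31 days (78 left).
August has 31 days (47 left).
September has 30 days (17 left).
17 days into October → 1988-10-17.

1988-10-17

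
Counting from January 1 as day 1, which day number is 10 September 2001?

Days in months before September: 31 + 28 + 31 + 30 + 31 + 30 + 31 + 31 = 243.
Plus 10 days into September → day 253.

253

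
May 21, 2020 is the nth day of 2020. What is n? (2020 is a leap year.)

142

Days in months before May: 31 + 29 + 31 + 30 = 121.
Plus 21 days into May → day 142.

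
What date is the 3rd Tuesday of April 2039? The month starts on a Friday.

2039-04-19

April 2039 begins on a Friday, so the first Tuesday is April 5 (4 days later).
The 3rd Tuesday is 2 weeks later: 5 + 14 = 19.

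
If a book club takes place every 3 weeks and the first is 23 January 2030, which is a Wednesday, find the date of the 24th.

The 24th occurrence is 23 intervals after the first: 23 × 21 = 483 days after 23 January 2030.
January has 31 days — 8 days to the end of January leaves 475.
From end of January to end of 2030 is 334 days (141 left).
January has 31 days (110 left).
February has 28 days (82 left).
March has 31 days (51 left).
April has 30 days (21 left).
21 days into May → 21 May 2031.

21 May 2031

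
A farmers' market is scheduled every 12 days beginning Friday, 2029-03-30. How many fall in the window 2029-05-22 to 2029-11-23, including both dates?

15

Occurrences land 12·i days after 2029-03-30 for i = 0, 1, 2, …
2029-05-22 is 53 days after the start; 53 ÷ 12 = 4 remainder 5; since the remainder is 5, round up to i = 5. First occurrence in the window: #6 on 2029-05-29 (5×12 = 60 days in).
2029-11-23 is 238 days after the start; 238 ÷ 12 = 19 remainder 10. Last occurrence in the window: #20 on 2029-11-13.
Occurrences #6 through #20: 15 in total.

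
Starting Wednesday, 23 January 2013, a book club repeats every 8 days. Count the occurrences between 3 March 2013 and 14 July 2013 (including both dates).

Occurrences land 8·i days after 23 January 2013 for i = 0, 1, 2, …
3 March 2013 is 39 days after the start; 39 ÷ 8 = 4 remainder 7; since the remainder is 7, round up to i = 5. First occurrence in the window: #6 on 4 March 2013 (5×8 = 40 days in).
14 July 2013 is 172 days after the start; 172 ÷ 8 = 21 remainder 4. Last occurrence in the window: #22 on 10 July 2013.
Occurrences #6 through #22: 17 in total.

17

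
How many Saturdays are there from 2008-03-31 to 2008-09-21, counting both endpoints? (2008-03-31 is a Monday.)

25

2008-03-31 is a Monday; the first Saturday on or after it is 2008-04-05 (5 days later).
From 2008-04-05 to 2008-09-21: 25 + 31 + 30 + 31 + 31 + 21 = 169 days (rest of April, May, June, July, August, September).
169 ÷ 7 = 24 full weeks with remainder 1, so 24 more Saturdays after the first → 25.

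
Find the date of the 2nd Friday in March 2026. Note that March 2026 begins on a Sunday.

March 13, 2026

March 2026 begins on a Sunday, so the first Friday is March 6 (5 days later).
The 2nd Friday is 1 weeks later: 6 + 7 = 13.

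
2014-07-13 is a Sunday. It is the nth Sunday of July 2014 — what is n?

Day 13 falls in week ⌈13/7⌉ of the month.
Days 1–7 hold the 1st Sunday, 8–14 the 2nd, 15–21 the 3rd, 22–28 the 4th, 29–31 the 5th.
13 is in the range for the 2nd.

2nd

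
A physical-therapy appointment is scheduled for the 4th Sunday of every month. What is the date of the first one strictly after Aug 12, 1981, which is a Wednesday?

Aug 23, 1981

Aug 1981 starts on a Saturday; its first Sunday is the 2nd, so the 4th Sunday is the 23rd — Aug 23, 1981.
Aug 23, 1981 is after Aug 12, 1981, so that is the next one.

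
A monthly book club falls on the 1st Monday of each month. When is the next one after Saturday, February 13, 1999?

March 1, 1999

February 1999 starts on a Monday, so its 1st Monday is February 1, 1999.
That is not after February 13, 1999, so look at March 1999.
March 1999 starts on a Monday, so its 1st Monday is March 1, 1999.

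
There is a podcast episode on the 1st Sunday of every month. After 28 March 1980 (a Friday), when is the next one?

March 1980 starts on a Saturday, so its 1st Sunday is 2 March 1980 (1 day in).
That is not after 28 March 1980, so look at April 1980.
April 1980 starts on a Tuesday, so its 1st Sunday is 6 April 1980 (5 days in).

6 April 1980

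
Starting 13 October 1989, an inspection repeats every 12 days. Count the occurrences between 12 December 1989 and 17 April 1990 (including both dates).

Occurrences land 12·i days after 13 October 1989 for i = 0, 1, 2, …
12 December 1989 is 60 days after the start; 60 ÷ 12 = 5 remainder 0. First occurrence in the window: #6 on 12 December 1989 (5×12 = 60 days in).
17 April 1990 is 186 days after the start; 186 ÷ 12 = 15 remainder 6. Last occurrence in the window: #16 on 11 April 1990.
Occurrences #6 through #16: 11 in total.

11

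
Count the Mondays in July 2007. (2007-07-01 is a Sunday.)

5

2007-07-01 is a Sunday; the first Monday on or after it is 2007-07-02 (1 day later).
From 2007-07-02 to 2007-07-31 is 31 − 2 = 29 days.
29 ÷ 7 = 4 full weeks with remainder 1, so 4 more Mondays after the first → 5.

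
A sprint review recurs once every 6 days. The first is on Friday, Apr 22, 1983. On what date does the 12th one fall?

The 12th occurrence is 11 intervals after the first: 11 × 6 = 66 days after Apr 22, 1983.
Apr has 30 days — 8 days to the end of Apr leaves 58.
May has 31 days (27 left).
27 days into Jun → Jun 27, 1983.

Jun 27, 1983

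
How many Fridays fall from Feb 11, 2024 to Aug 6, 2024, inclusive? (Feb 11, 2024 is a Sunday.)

25

Feb 11, 2024 is a Sunday; the first Friday on or after it is Feb 16, 2024 (5 days later).
From Feb 16, 2024 to Aug 6, 2024: 13 + 31 + 30 + 31 + 30 + 31 + 6 = 172 days (rest of Feb, Mar, Apr, May, Jun, Jul, Aug).
172 ÷ 7 = 24 full weeks with remainder 4, so 24 more Fridays after the first → 25.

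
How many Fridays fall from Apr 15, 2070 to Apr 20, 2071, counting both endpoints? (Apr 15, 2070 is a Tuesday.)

Apr 15, 2070 is a Tuesday; the first Friday on or after it is Apr 18, 2070 (3 days later).
From Apr 18, 2070 to Apr 20, 2071: 257 + 110 = 367 days (rest of 2070, to Apr 20, 2071 in 2071).
367 ÷ 7 = 52 full weeks with remainder 3, so 52 more Fridays after the first → 53.

53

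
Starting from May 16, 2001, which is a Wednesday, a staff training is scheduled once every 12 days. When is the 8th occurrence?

The 8th occurrence is 7 intervals after the first: 7 × 12 = 84 days after May 16, 2001.
May has 31 days — 15 days to the end of May leaves 69.
Jun has 30 days (39 left).
Jul has 31 days (8 left).
8 days into Aug → Aug 8, 2001.

Aug 8, 2001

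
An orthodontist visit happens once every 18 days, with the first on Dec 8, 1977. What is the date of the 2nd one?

The 2nd occurrence is 1 interval after the first: 1 × 18 = 18 days after Dec 8, 1977.
18 days later is Dec 26, 1977.

Dec 26, 1977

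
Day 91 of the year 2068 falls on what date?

31 March 2068

January has 31 days (91 − 31 = 60 remain).
February has 29 days (60 − 29 = 31 remain).
31 into March → March 31.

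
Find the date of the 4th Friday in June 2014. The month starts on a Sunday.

June 27, 2014

June 2014 begins on a Sunday, so the first Friday is June 6 (5 days later).
The 4th Friday is 3 weeks later: 6 + 21 = 27.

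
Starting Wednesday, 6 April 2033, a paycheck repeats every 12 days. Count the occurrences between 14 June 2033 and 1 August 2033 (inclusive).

4

Occurrences land 12·i days after 6 April 2033 for i = 0, 1, 2, …
14 June 2033 is 69 days after the start; 69 ÷ 12 = 5 remainder 9; since the remainder is 9, round up to i = 6. First occurrence in the window: #7 on 17 June 2033 (6×12 = 72 days in).
1 August 2033 is 117 days after the start; 117 ÷ 12 = 9 remainder 9. Last occurrence in the window: #10 on 23 July 2033.
Occurrences #7 through #10: 4 in total.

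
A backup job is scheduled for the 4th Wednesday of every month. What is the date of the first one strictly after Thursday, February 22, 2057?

February 2057 starts on a Thursday; its first Wednesday is the 7th, so the 4th Wednesday is the 28th — February 28, 2057.
February 28, 2057 is after February 22, 2057, so that is the next one.

February 28, 2057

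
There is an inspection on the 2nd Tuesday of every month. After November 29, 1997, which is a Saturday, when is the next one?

November 1997 starts on a Saturday; its first Tuesday is the 4th, so the 2nd Tuesday is the 11th — November 11, 1997.
That is not after November 29, 1997, so look at December 1997.
December 1997 starts on a Monday; its first Tuesday is the 2nd, so the 2nd Tuesday is the 9th — December 9, 1997.

December 9, 1997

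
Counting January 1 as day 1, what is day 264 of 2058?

21 September 2058

January has 31 days (264 − 31 = 233 remain).
February has 28 days (233 − 28 = 205 remain).
March has 31 days (205 − 31 = 174 remain).
April has 30 days (174 − 30 = 144 remain).
May has 31 days (144 − 31 = 113 remain).
June has 30 days (113 − 30 = 83 remain).
July has 31 days (83 − 31 = 52 remain).
August has 31 days (52 − 31 = 21 remain).
21 into September → September 21.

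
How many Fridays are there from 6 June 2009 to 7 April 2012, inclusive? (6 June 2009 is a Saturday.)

6 June 2009 is a Saturday; the first Friday on or after it is 12 June 2009 (6 days later).
From 12 June 2009 to 7 April 2012: 202 + 365 + 365 + 98 = 1030 days (rest of 2009, 2010, 2011, to 7 April 2012 in 2012).
1030 ÷ 7 = 147 full weeks with remainder 1, so 147 more Fridays after the first → 148.

148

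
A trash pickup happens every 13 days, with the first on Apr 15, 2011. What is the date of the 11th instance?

Aug 23, 2011

The 11th occurrence is 10 intervals after the first: 10 × 13 = 130 days after Apr 15, 2011.
Apr has 30 days — 15 days to the end of Apr leaves 115.
May has 31 days (84 left).
Jun has 30 days (54 left).
Jul has 31 days (23 left).
23 days into Aug → Aug 23, 2011.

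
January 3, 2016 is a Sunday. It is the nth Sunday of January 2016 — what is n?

1st

Day 3 falls in week ⌈3/7⌉ of the month.
Days 1–7 hold the 1st Sunday, 8–14 the 2nd, 15–21 the 3rd, 22–28 the 4th, 29–31 the 5th.
3 is in the range for the 1st.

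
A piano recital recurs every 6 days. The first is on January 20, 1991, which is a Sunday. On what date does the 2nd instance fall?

The 2nd occurrence is 1 interval after the first: 1 × 6 = 6 days after January 20, 1991.
6 days later is January 26, 1991.

January 26, 1991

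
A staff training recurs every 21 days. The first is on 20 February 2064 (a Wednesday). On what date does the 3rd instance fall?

The 3rd occurrence is 2 intervals after the first: 2 × 21 = 42 days after 20 February 2064.
February has 29 days — 9 days to the end of February leaves 33.
March has 31 days (2 left).
2 days into April → 2 April 2064.

2 April 2064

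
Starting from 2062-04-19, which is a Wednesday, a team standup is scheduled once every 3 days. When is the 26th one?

2062-07-03

The 26th occurrence is 25 intervals after the first: 25 × 3 = 75 days after 2062-04-19.
April has 30 days — 11 days to the end of April leaves 64.
May has 31 days (33 left).
June has 30 days (3 left).
3 days into July → 2062-07-03.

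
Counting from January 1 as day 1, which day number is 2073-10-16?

289

Days in months before October: 31 + 28 + 31 + 30 + 31 + 30 + 31 + 31 + 30 = 273.
Plus 16 days into October → day 289.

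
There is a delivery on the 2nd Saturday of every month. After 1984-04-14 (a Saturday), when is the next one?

1984-05-12

April 1984 starts on a Sunday; its first Saturday is the 7th, so the 2nd Saturday is the 14th — 1984-04-14.
That is not after 1984-04-14, so look at May 1984.
May 1984 starts on a Tuesday; its first Saturday is the 5th, so the 2nd Saturday is the 12th — 1984-05-12.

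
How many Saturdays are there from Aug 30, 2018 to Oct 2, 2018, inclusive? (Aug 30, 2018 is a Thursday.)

Aug 30, 2018 is a Thursday; the first Saturday on or after it is Sep 1, 2018 (2 days later).
From Sep 1, 2018 to Oct 2, 2018: 29 + 2 = 31 days (rest of Sep, Oct).
31 ÷ 7 = 4 full weeks with remainder 3, so 4 more Saturdays after the first → 5.

5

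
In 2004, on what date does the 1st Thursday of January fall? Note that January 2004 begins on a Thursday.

2004-01-01

January 2004 begins on a Thursday, so the first Thursday is January 1.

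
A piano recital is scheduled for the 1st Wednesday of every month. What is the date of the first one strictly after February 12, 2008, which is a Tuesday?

March 5, 2008

February 2008 starts on a Friday, so its 1st Wednesday is February 6, 2008 (5 days in).
That is not after February 12, 2008, so look at March 2008.
March 2008 starts on a Saturday, so its 1st Wednesday is March 5, 2008 (4 days in).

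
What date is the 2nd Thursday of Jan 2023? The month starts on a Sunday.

Jan 2023 begins on a Sunday, so the first Thursday is Jan 5 (4 days later).
The 2nd Thursday is 1 weeks later: 5 + 7 = 12.

Jan 12, 2023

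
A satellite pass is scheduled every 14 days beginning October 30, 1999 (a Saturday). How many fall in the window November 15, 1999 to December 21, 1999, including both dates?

2

Occurrences land 14·i days after October 30, 1999 for i = 0, 1, 2, …
November 15, 1999 is 16 days after the start; 16 ÷ 14 = 1 remainder 2; since the remainder is 2, round up to i = 2. First occurrence in the window: #3 on November 27, 1999 (2×14 = 28 days in).
December 21, 1999 is 52 days after the start; 52 ÷ 14 = 3 remainder 10. Last occurrence in the window: #4 on December 11, 1999.
Occurrences #3 through #4: 2 in total.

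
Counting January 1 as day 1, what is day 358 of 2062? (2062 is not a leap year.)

24 December 2062

January has 31 days (358 − 31 = 327 remain).
February has 28 days (327 − 28 = 299 remain).
March has 31 days (299 − 31 = 268 remain).
April has 30 days (268 − 30 = 238 remain).
May has 31 days (238 − 31 = 207 remain).
June has 30 days (207 − 30 = 177 remain).
July has 31 days (177 − 31 = 146 remain).
August has 31 days (146 − 31 = 115 remain).
September has 30 days (115 − 30 = 85 remain).
October has 31 days (85 − 31 = 54 remain).
November has 30 days (54 − 30 = 24 remain).
24 into December → December 24.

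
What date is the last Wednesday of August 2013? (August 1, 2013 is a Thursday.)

August 2013 begins on a Thursday, so the first Wednesday is August 7 (6 days later).
August 2013 has 31 days. Adding weeks: 7, 14, 21, 28 — the last one ≤ 31 is the 28th.

2013-08-28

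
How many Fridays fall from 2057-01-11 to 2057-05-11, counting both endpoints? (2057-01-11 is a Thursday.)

2057-01-11 is a Thursday; the first Friday on or after it is 2057-01-12 (1 day later).
From 2057-01-12 to 2057-05-11: 19 + 28 + 31 + 30 + 11 = 119 days (rest of January, February, March, April, May).
119 ÷ 7 = 17 full weeks with remainder 0, so 17 more Fridays after the first → 18.

18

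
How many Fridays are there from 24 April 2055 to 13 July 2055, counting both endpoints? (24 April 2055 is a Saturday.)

24 April 2055 is a Saturday; the first Friday on or after it is 30 April 2055 (6 days later).
From 30 April 2055 to 13 July 2055: 0 + 31 + 30 + 13 = 74 days (rest of April, May, June, July).
74 ÷ 7 = 10 full weeks with remainder 4, so 10 more Fridays after the first → 11.

11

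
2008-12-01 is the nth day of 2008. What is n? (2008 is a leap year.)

336

Days in months before December: 31 + 29 + 31 + 30 + 31 + 30 + 31 + 31 + 30 + 31 + 30 = 335.
Plus 1 day into December → day 336.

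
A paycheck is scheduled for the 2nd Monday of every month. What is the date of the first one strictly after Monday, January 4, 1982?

January 11, 1982

January 1982 starts on a Friday; its first Monday is the 4th, so the 2nd Monday is the 11th — January 11, 1982.
January 11, 1982 is after January 4, 1982, so that is the next one.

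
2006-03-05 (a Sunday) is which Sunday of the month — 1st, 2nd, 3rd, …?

1st

Day 5 falls in week ⌈5/7⌉ of the month.
Days 1–7 hold the 1st Sunday, 8–14 the 2nd, 15–21 the 3rd, 22–28 the 4th, 29–31 the 5th.
5 is in the range for the 1st.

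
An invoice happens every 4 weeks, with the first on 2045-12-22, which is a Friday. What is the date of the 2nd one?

2046-01-19

The 2nd occurrence is 1 interval after the first: 1 × 28 = 28 days after 2045-12-22.
December has 31 days — 9 days to the end of December leaves 19.
19 days into January → 2046-01-19.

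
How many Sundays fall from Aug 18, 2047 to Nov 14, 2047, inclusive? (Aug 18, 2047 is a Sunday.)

Aug 18, 2047 is a Sunday; the first Sunday on or after it is Aug 18, 2047.
From Aug 18, 2047 to Nov 14, 2047: 13 + 30 + 31 + 14 = 88 days (rest of Aug, Sep, Oct, Nov).
88 ÷ 7 = 12 full weeks with remainder 4, so 12 more Sundays after the first → 13.

13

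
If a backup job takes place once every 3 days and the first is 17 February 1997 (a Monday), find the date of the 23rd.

24 April 1997

The 23rd occurrence is 22 intervals after the first: 22 × 3 = 66 days after 17 February 1997.
February has 28 days — 11 days to the end of February leaves 55.
March has 31 days (24 left).
24 days into April → 24 April 1997.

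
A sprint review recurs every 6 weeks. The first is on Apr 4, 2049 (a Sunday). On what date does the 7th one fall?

Dec 12, 2049

The 7th occurrence is 6 intervals after the first: 6 × 42 = 252 days after Apr 4, 2049.
Apr has 30 days — 26 days to the end of Apr leaves 226.
May has 31 days (195 left).
Jun has 30 days (165 left).
Jul has 31 days (134 left).
Aug has 31 days (103 left).
Sep has 30 days (73 left).
Oct has 31 days (42 left).
Nov has 30 days (12 left).
12 days into Dec → Dec 12, 2049.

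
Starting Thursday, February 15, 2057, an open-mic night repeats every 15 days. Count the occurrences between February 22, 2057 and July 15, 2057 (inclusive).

Occurrences land 15·i days after February 15, 2057 for i = 0, 1, 2, …
February 22, 2057 is 7 days after the start; 7 ÷ 15 = 0 remainder 7; since the remainder is 7, round up to i = 1. First occurrence in the window: #2 on March 2, 2057 (1×15 = 15 days in).
July 15, 2057 is 150 days after the start; 150 ÷ 15 = 10 remainder 0. Last occurrence in the window: #11 on July 15, 2057.
Occurrences #2 through #11: 10 in total.

10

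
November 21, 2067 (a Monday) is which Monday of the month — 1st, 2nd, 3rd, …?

Day 21 falls in week ⌈21/7⌉ of the month.
Days 1–7 hold the 1st Monday, 8–14 the 2nd, 15–21 the 3rd, 22–28 the 4th, 29–31 the 5th.
21 is in the range for the 3rd.

3rd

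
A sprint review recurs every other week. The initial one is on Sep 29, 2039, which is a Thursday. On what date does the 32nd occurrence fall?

Dec 6, 2040

The 32nd occurrence is 31 intervals after the first: 31 × 14 = 434 days after Sep 29, 2039.
Sep has 30 days — 1 day to the end of Sep leaves 433.
From end of Sep to end of 2039 is 92 days (341 left).
Jan has 31 days (310 left).
Feb has 29 days (281 left).
Mar has 31 days (250 left).
Apr has 30 days (220 left).
May has 31 days (189 left).
Jun has 30 days (159 left).
Jul has 31 days (128 left).
Aug has 31 days (97 left).
Sep has 30 days (67 left).
Oct has 31 days (36 left).
Nov has 30 days (6 left).
6 days into Dec → Dec 6, 2040.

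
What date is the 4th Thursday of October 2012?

October 2012 begins on a Monday, so the first Thursday is October 4 (3 days later).
The 4th Thursday is 3 weeks later: 4 + 21 = 25.

25 October 2012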